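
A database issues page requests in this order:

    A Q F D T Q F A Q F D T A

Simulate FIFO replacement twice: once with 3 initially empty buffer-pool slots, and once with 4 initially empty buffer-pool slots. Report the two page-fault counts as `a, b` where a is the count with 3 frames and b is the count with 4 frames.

10, 11

3 frames: F F F F F F F F . . F F . → 10 faults.
4 frames: F F F F F . . F F F F F F → 11 faults.
11 > 10: adding a frame increased faults — Belady's anomaly.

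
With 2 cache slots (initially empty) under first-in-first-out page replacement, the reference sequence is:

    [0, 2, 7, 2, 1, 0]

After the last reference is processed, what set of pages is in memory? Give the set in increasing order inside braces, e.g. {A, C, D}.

{0, 1}

0 -> fault, frames (0)
2 -> fault, frames (0 2)
7 -> fault, evict 0, frames (2 7)
2 -> hit
1 -> fault, evict 2, frames (7 1)
0 -> fault, evict 7, frames (1 0)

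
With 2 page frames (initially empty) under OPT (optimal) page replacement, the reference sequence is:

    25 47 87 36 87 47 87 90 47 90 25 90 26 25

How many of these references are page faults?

8

25: miss, frames [25]
47: miss, frames [25, 47]
87: miss, evict 25, frames [47, 87]
36: miss, evict 47, frames [87, 36]
87: hit
47: miss, evict 36, frames [87, 47]
87: hit
90: miss, evict 87, frames [47, 90]
47: hit
90: hit
25: miss, evict 47, frames [90, 25]
90: hit
26: miss, evict 90, frames [25, 26]
25: hit
Page faults: 8.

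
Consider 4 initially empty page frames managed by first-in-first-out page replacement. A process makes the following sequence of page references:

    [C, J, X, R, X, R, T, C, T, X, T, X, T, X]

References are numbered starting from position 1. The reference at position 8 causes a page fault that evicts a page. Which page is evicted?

J

pos 1: C: fault, frames {C}
pos 2: J: fault, frames {C,J}
pos 3: X: fault, frames {C,J,X}
pos 4: R: fault, frames {C,J,X,R}
pos 5: X: hit
pos 6: R: hit
pos 7: T: fault, evict C, frames {J,X,R,T}
pos 8: C: fault, evict J, frames {X,R,T,C}
At position 8, page J is evicted.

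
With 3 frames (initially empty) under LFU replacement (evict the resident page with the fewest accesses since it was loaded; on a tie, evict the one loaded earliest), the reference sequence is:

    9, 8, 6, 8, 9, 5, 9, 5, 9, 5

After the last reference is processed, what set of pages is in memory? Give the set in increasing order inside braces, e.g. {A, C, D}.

9 → miss, frames (9)
8 → miss, frames (9 8)
6 → miss, frames (9 8 6)
8 → hit
9 → hit
5 → miss, evict 6, frames (9 8 5)
9 → hit
5 → hit
9 → hit
5 → hit

{5, 8, 9}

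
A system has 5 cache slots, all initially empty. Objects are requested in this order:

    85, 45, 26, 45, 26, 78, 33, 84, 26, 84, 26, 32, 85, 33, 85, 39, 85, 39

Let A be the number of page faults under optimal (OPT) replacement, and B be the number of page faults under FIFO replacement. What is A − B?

Under OPT: F F F . . F F F . . . F . . . F . . → 8 faults.
Under FIFO: F F F . . F F F . . . F F . . F . . → 9 faults.
A − B = 8 − 9 = -1.

-1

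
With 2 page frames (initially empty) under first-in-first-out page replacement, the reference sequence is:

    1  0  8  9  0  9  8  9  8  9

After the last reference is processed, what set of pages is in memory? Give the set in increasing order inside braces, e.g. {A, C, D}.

{8, 9}

1 -> fault, frames [1]
0 -> fault, frames [1, 0]
8 -> fault, evict 1, frames [0, 8]
9 -> fault, evict 0, frames [8, 9]
0 -> fault, evict 8, frames [9, 0]
9 -> hit
8 -> fault, evict 9, frames [0, 8]
9 -> fault, evict 0, frames [8, 9]
8 -> hit
9 -> hit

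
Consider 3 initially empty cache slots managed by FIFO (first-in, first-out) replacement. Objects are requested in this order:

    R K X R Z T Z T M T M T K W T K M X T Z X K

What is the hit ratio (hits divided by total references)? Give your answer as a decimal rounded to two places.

0.41

R: miss, frames (R)
K: miss, frames (R K)
X: miss, frames (R K X)
R: hit
Z: miss, evict R, frames (K X Z)
T: miss, evict K, frames (X Z T)
Z: hit
T: hit
M: miss, evict X, frames (Z T M)
T: hit
M: hit
T: hit
K: miss, evict Z, frames (T M K)
W: miss, evict T, frames (M K W)
T: miss, evict M, frames (K W T)
K: hit
M: miss, evict K, frames (W T M)
X: miss, evict W, frames (T M X)
T: hit
Z: miss, evict T, frames (M X Z)
X: hit
K: miss, evict M, frames (X Z K)
Hits: 9 of 22 references → 9/22 = 0.4091.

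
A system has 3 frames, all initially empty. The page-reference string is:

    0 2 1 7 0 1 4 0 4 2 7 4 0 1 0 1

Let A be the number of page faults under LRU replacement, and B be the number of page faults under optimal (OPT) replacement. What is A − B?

2

Under LRU: F F F F F . F . . F F . F F . . → 10 faults.
Under OPT: F F F F . . F . . F . . F F . . → 8 faults.
A − B = 10 − 8 = 2.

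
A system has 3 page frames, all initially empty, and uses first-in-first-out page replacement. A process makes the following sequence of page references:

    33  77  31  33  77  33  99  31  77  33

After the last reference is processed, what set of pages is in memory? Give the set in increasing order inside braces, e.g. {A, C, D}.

33 → miss, frames [33]
77 → miss, frames [33, 77]
31 → miss, frames [33, 77, 31]
33 → hit
77 → hit
33 → hit
99 → miss, evict 33, frames [77, 31, 99]
31 → hit
77 → hit
33 → miss, evict 77, frames [31, 99, 33]

{31, 33, 99}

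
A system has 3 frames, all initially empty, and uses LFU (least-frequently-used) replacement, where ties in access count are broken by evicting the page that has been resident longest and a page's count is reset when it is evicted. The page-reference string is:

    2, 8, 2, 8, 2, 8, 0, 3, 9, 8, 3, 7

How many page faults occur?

2 → fault, frames (2)
8 → fault, frames (2 8)
2 → hit
8 → hit
2 → hit
8 → hit
0 → fault, frames (2 8 0)
3 → fault, evict 0, frames (2 8 3)
9 → fault, evict 3, frames (2 8 9)
8 → hit
3 → fault, evict 9, frames (2 8 3)
7 → fault, evict 3, frames (2 8 7)
Page faults: 7.

7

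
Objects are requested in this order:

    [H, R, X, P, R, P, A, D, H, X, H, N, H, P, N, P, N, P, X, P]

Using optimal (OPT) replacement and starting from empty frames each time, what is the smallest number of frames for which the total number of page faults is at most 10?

f=1: 20 faults
f=2: 11 faults
f=3: 9 faults
f=4: 7 faults
f=5: 7 faults
f=6: 7 faults
f=7: 7 faults
Smallest f with faults ≤ 10 is 3.

3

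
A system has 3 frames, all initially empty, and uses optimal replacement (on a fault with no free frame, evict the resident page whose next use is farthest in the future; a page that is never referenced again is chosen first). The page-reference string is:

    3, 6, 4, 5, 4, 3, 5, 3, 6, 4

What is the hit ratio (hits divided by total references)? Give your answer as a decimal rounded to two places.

0.50

3 -> miss, frames [3]
6 -> miss, frames [3, 6]
4 -> miss, frames [3, 6, 4]
5 -> miss, evict 6, frames [3, 4, 5]
4 -> hit
3 -> hit
5 -> hit
3 -> hit
6 -> miss, evict 5, frames [3, 4, 6]
4 -> hit
Hits: 5 of 10 references → 5/10 = 0.5000.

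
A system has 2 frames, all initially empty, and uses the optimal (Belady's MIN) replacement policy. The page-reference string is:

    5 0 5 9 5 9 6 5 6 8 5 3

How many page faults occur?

5: miss, frames [5]
0: miss, frames [5, 0]
5: hit
9: miss, evict 0, frames [5, 9]
5: hit
9: hit
6: miss, evict 9, frames [5, 6]
5: hit
6: hit
8: miss, evict 6, frames [5, 8]
5: hit
3: miss, evict 8, frames [5, 3]
Page faults: 6.

6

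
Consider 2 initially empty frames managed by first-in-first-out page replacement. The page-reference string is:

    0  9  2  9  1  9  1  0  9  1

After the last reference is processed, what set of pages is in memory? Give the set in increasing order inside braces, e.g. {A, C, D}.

{0, 1}

0 -> fault, frames {0}
9 -> fault, frames {0,9}
2 -> fault, evict 0, frames {9,2}
9 -> hit
1 -> fault, evict 9, frames {2,1}
9 -> fault, evict 2, frames {1,9}
1 -> hit
0 -> fault, evict 1, frames {9,0}
9 -> hit
1 -> fault, evict 9, frames {0,1}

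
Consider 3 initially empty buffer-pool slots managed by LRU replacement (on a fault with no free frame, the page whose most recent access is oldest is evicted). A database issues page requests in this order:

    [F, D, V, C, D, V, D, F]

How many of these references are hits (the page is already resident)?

3

F → miss, frames [F]
D → miss, frames [F, D]
V → miss, frames [F, D, V]
C → miss, evict F, frames [D, V, C]
D → hit
V → hit
D → hit
F → miss, evict C, frames [V, D, F]
Hits: 3.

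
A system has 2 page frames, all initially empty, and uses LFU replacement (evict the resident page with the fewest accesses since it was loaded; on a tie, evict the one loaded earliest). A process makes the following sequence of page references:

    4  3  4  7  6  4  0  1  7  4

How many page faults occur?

4 -> fault, frames {4}
3 -> fault, frames {4,3}
4 -> hit
7 -> fault, evict 3, frames {4,7}
6 -> fault, evict 7, frames {4,6}
4 -> hit
0 -> fault, evict 6, frames {4,0}
1 -> fault, evict 0, frames {4,1}
7 -> fault, evict 1, frames {4,7}
4 -> hit
Page faults: 7.

7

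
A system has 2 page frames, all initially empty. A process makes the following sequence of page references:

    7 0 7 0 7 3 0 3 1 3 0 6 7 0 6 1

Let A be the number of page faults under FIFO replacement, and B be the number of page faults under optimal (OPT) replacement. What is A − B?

Under FIFO: F F . . . F . . F . F F F F F F → 10 faults.
Under OPT: F F . . . F . . F . F F F . F F → 9 faults.
A − B = 10 − 9 = 1.

1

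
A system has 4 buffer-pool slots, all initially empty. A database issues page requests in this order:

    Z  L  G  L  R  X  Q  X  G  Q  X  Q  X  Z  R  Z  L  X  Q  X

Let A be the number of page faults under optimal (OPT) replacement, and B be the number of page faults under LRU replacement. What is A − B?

Under OPT: F F F . F F F . . . . . . . F . F . . . → 8 faults.
Under LRU: F F F . F F F . F . . . . F F . F . F . → 11 faults.
A − B = 8 − 11 = -3.

-3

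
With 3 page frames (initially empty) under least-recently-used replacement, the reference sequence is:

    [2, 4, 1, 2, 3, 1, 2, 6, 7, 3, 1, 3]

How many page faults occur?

2 -> miss, frames (2)
4 -> miss, frames (2 4)
1 -> miss, frames (2 4 1)
2 -> hit
3 -> miss, evict 4, frames (1 2 3)
1 -> hit
2 -> hit
6 -> miss, evict 3, frames (1 2 6)
7 -> miss, evict 1, frames (2 6 7)
3 -> miss, evict 2, frames (6 7 3)
1 -> miss, evict 6, frames (7 3 1)
3 -> hit
Page faults: 8.

8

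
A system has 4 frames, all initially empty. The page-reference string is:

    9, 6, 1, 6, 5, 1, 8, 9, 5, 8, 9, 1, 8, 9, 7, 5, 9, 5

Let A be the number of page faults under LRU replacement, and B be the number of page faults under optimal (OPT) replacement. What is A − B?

Under LRU: F F F . F . F F . . . . . . F F . . → 8 faults.
Under OPT: F F F . F . F . . . . . . . F . . . → 6 faults.
A − B = 8 − 6 = 2.

2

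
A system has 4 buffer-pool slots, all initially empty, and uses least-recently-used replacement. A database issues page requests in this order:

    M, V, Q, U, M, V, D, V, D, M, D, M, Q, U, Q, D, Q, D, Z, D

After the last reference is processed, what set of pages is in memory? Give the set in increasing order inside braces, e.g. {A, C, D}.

M: miss, frames (M)
V: miss, frames (M V)
Q: miss, frames (M V Q)
U: miss, frames (M V Q U)
M: hit
V: hit
D: miss, evict Q, frames (U M V D)
V: hit
D: hit
M: hit
D: hit
M: hit
Q: miss, evict U, frames (V D M Q)
U: miss, evict V, frames (D M Q U)
Q: hit
D: hit
Q: hit
D: hit
Z: miss, evict M, frames (U Q D Z)
D: hit

{D, Q, U, Z}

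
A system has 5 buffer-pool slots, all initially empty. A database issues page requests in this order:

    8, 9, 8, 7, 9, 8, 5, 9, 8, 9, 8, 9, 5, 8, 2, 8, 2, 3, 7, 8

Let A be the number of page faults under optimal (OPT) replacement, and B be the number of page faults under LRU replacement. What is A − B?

Under OPT: F F . F . . F . . . . . . . F . . F . . → 6 faults.
Under LRU: F F . F . . F . . . . . . . F . . F F . → 7 faults.
A − B = 6 − 7 = -1.

-1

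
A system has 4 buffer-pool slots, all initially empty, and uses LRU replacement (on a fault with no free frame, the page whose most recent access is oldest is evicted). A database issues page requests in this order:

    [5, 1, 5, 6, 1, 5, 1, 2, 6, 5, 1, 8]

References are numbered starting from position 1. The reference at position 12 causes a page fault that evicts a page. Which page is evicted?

pos 1: 5 → miss, frames {5}
pos 2: 1 → miss, frames {5,1}
pos 3: 5 → hit
pos 4: 6 → miss, frames {1,5,6}
pos 5: 1 → hit
pos 6: 5 → hit
pos 7: 1 → hit
pos 8: 2 → miss, frames {6,5,1,2}
pos 9: 6 → hit
pos 10: 5 → hit
pos 11: 1 → hit
pos 12: 8 → miss, evict 2, frames {6,5,1,8}
At position 12, page 2 is evicted.

2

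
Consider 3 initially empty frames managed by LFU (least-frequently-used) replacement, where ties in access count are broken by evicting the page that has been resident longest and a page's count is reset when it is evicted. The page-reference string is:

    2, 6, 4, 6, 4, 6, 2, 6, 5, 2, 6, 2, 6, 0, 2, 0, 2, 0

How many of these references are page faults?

6

2 → miss, frames {2}
6 → miss, frames {2,6}
4 → miss, frames {2,6,4}
6 → hit
4 → hit
6 → hit
2 → hit
6 → hit
5 → miss, evict 2, frames {6,4,5}
2 → miss, evict 5, frames {6,4,2}
6 → hit
2 → hit
6 → hit
0 → miss, evict 4, frames {6,2,0}
2 → hit
0 → hit
2 → hit
0 → hit
Page faults: 6.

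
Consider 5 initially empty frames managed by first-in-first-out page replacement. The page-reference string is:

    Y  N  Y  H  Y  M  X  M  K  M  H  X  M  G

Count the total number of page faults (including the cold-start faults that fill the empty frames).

7

Y: fault, frames (Y)
N: fault, frames (Y N)
Y: hit
H: fault, frames (Y N H)
Y: hit
M: fault, frames (Y N H M)
X: fault, frames (Y N H M X)
M: hit
K: fault, evict Y, frames (N H M X K)
M: hit
H: hit
X: hit
M: hit
G: fault, evict N, frames (H M X K G)
Page faults: 7.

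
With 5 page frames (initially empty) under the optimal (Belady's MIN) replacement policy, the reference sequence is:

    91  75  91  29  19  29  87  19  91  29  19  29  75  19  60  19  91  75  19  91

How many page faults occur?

6

91: fault, frames {91}
75: fault, frames {91,75}
91: hit
29: fault, frames {91,75,29}
19: fault, frames {91,75,29,19}
29: hit
87: fault, frames {91,75,29,19,87}
19: hit
91: hit
29: hit
19: hit
29: hit
75: hit
19: hit
60: fault, evict 87, frames {91,75,29,19,60}
19: hit
91: hit
75: hit
19: hit
91: hit
Page faults: 6.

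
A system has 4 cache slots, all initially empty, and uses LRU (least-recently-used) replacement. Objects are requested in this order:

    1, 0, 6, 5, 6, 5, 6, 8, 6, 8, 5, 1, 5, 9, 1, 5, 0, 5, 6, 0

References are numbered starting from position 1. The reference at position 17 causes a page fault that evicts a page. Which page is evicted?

pos 1: 1 -> miss, frames (1)
pos 2: 0 -> miss, frames (1 0)
pos 3: 6 -> miss, frames (1 0 6)
pos 4: 5 -> miss, frames (1 0 6 5)
pos 5: 6 -> hit
pos 6: 5 -> hit
pos 7: 6 -> hit
pos 8: 8 -> miss, evict 1, frames (0 5 6 8)
pos 9: 6 -> hit
pos 10: 8 -> hit
pos 11: 5 -> hit
pos 12: 1 -> miss, evict 0, frames (6 8 5 1)
pos 13: 5 -> hit
pos 14: 9 -> miss, evict 6, frames (8 1 5 9)
pos 15: 1 -> hit
pos 16: 5 -> hit
pos 17: 0 -> miss, evict 8, frames (9 1 5 0)
At position 17, page 8 is evicted.

8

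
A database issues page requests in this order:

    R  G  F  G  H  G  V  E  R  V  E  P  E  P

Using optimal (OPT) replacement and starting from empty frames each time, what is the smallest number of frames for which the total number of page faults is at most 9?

2

f=1: 14 faults
f=2: 9 faults
f=3: 7 faults
f=4: 7 faults
f=5: 7 faults
f=6: 7 faults
f=7: 7 faults
Smallest f with faults ≤ 9 is 2.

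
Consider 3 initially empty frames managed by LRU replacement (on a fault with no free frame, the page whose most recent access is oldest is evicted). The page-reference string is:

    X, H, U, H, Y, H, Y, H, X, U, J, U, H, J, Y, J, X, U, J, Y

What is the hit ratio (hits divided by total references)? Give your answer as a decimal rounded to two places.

0.40

X → miss, frames {X}
H → miss, frames {X,H}
U → miss, frames {X,H,U}
H → hit
Y → miss, evict X, frames {U,H,Y}
H → hit
Y → hit
H → hit
X → miss, evict U, frames {Y,H,X}
U → miss, evict Y, frames {H,X,U}
J → miss, evict H, frames {X,U,J}
U → hit
H → miss, evict X, frames {J,U,H}
J → hit
Y → miss, evict U, frames {H,J,Y}
J → hit
X → miss, evict H, frames {Y,J,X}
U → miss, evict Y, frames {J,X,U}
J → hit
Y → miss, evict X, frames {U,J,Y}
Hits: 8 of 20 references → 8/20 = 0.4000.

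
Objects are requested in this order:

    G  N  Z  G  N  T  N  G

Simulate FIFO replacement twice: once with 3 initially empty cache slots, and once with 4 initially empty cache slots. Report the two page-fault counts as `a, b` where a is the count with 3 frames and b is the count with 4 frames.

5, 4

3 frames: F F F . . F . F → 5 faults.
4 frames: F F F . . F . . → 4 faults.
4 < 5: adding a frame reduced faults, as is typical.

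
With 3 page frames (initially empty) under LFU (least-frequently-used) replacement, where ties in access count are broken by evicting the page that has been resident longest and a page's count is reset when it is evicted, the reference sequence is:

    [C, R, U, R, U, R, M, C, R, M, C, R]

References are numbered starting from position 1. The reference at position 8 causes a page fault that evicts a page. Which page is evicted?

pos 1: C -> fault, frames (C)
pos 2: R -> fault, frames (C R)
pos 3: U -> fault, frames (C R U)
pos 4: R -> hit
pos 5: U -> hit
pos 6: R -> hit
pos 7: M -> fault, evict C, frames (R U M)
pos 8: C -> fault, evict M, frames (R U C)
At position 8, page M is evicted.

M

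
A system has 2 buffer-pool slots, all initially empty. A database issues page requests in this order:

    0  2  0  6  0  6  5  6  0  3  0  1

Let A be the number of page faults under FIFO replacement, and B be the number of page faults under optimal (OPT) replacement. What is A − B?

Under FIFO: F F . F F . F F F F . F → 9 faults.
Under OPT: F F . F . . F . F F . F → 7 faults.
A − B = 9 − 7 = 2.

2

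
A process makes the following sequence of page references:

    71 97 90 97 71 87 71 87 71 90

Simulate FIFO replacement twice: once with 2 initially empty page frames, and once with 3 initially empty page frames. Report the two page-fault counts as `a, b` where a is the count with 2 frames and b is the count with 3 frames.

2 frames: F F F . F F . . . F → 6 faults.
3 frames: F F F . . F F . . . → 5 faults.
5 < 6: adding a frame reduced faults, as is typical.

6, 5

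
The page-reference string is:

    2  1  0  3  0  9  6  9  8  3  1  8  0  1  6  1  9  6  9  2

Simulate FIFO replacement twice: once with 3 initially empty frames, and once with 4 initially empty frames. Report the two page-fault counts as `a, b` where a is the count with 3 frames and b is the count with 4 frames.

3 frames: F F F F . F F . F F F . F . F . F . . F → 13 faults.
4 frames: F F F F . F F . F . F . F . . . F F . F → 12 faults.
12 < 13: adding a frame reduced faults, as is typical.

13, 12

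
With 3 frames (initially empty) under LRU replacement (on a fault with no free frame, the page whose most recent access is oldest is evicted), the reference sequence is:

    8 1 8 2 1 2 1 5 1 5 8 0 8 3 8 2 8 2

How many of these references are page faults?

8

8 -> fault, frames {8}
1 -> fault, frames {8,1}
8 -> hit
2 -> fault, frames {1,8,2}
1 -> hit
2 -> hit
1 -> hit
5 -> fault, evict 8, frames {2,1,5}
1 -> hit
5 -> hit
8 -> fault, evict 2, frames {1,5,8}
0 -> fault, evict 1, frames {5,8,0}
8 -> hit
3 -> fault, evict 5, frames {0,8,3}
8 -> hit
2 -> fault, evict 0, frames {3,8,2}
8 -> hit
2 -> hit
Page faults: 8.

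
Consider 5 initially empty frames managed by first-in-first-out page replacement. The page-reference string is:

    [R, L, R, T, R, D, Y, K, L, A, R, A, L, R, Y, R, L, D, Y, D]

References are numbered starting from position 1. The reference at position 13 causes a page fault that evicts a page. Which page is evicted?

D

pos 1: R -> fault, frames [R]
pos 2: L -> fault, frames [R, L]
pos 3: R -> hit
pos 4: T -> fault, frames [R, L, T]
pos 5: R -> hit
pos 6: D -> fault, frames [R, L, T, D]
pos 7: Y -> fault, frames [R, L, T, D, Y]
pos 8: K -> fault, evict R, frames [L, T, D, Y, K]
pos 9: L -> hit
pos 10: A -> fault, evict L, frames [T, D, Y, K, A]
pos 11: R -> fault, evict T, frames [D, Y, K, A, R]
pos 12: A -> hit
pos 13: L -> fault, evict D, frames [Y, K, A, R, L]
At position 13, page D is evicted.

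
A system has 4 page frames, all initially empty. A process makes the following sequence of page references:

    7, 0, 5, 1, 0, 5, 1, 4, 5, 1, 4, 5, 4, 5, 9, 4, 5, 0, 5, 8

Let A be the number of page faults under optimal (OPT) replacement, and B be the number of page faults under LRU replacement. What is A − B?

-1

Under OPT: F F F F . . . F . . . . . . F . . . . F → 7 faults.
Under LRU: F F F F . . . F . . . . . . F . . F . F → 8 faults.
A − B = 7 − 8 = -1.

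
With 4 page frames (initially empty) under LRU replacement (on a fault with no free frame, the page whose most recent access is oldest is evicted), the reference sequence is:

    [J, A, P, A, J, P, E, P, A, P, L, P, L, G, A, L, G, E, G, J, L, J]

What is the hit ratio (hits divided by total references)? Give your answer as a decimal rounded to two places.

J → miss, frames [J]
A → miss, frames [J, A]
P → miss, frames [J, A, P]
A → hit
J → hit
P → hit
E → miss, frames [A, J, P, E]
P → hit
A → hit
P → hit
L → miss, evict J, frames [E, A, P, L]
P → hit
L → hit
G → miss, evict E, frames [A, P, L, G]
A → hit
L → hit
G → hit
E → miss, evict P, frames [A, L, G, E]
G → hit
J → miss, evict A, frames [L, E, G, J]
L → hit
J → hit
Hits: 14 of 22 references → 14/22 = 0.6364.

0.64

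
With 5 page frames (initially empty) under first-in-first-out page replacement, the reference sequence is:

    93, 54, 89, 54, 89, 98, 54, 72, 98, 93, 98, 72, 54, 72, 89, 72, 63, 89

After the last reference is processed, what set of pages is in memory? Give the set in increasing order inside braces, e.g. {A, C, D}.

93 → miss, frames [93]
54 → miss, frames [93, 54]
89 → miss, frames [93, 54, 89]
54 → hit
89 → hit
98 → miss, frames [93, 54, 89, 98]
54 → hit
72 → miss, frames [93, 54, 89, 98, 72]
98 → hit
93 → hit
98 → hit
72 → hit
54 → hit
72 → hit
89 → hit
72 → hit
63 → miss, evict 93, frames [54, 89, 98, 72, 63]
89 → hit

{54, 63, 72, 89, 98}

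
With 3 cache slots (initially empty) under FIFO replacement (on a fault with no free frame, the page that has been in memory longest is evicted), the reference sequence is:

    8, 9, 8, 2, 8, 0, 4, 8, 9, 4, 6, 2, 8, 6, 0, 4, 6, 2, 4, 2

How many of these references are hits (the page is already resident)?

8 -> fault, frames [8]
9 -> fault, frames [8, 9]
8 -> hit
2 -> fault, frames [8, 9, 2]
8 -> hit
0 -> fault, evict 8, frames [9, 2, 0]
4 -> fault, evict 9, frames [2, 0, 4]
8 -> fault, evict 2, frames [0, 4, 8]
9 -> fault, evict 0, frames [4, 8, 9]
4 -> hit
6 -> fault, evict 4, frames [8, 9, 6]
2 -> fault, evict 8, frames [9, 6, 2]
8 -> fault, evict 9, frames [6, 2, 8]
6 -> hit
0 -> fault, evict 6, frames [2, 8, 0]
4 -> fault, evict 2, frames [8, 0, 4]
6 -> fault, evict 8, frames [0, 4, 6]
2 -> fault, evict 0, frames [4, 6, 2]
4 -> hit
2 -> hit
Hits: 6.

6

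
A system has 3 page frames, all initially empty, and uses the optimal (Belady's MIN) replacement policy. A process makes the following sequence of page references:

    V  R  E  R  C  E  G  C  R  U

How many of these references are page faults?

V: miss, frames {V}
R: miss, frames {V,R}
E: miss, frames {V,R,E}
R: hit
C: miss, evict V, frames {R,E,C}
E: hit
G: miss, evict E, frames {R,C,G}
C: hit
R: hit
U: miss, evict G, frames {R,C,U}
Page faults: 6.

6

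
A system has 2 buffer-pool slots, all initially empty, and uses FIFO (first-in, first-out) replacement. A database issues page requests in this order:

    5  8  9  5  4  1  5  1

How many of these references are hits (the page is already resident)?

1

5 -> miss, frames [5]
8 -> miss, frames [5, 8]
9 -> miss, evict 5, frames [8, 9]
5 -> miss, evict 8, frames [9, 5]
4 -> miss, evict 9, frames [5, 4]
1 -> miss, evict 5, frames [4, 1]
5 -> miss, evict 4, frames [1, 5]
1 -> hit
Hits: 1.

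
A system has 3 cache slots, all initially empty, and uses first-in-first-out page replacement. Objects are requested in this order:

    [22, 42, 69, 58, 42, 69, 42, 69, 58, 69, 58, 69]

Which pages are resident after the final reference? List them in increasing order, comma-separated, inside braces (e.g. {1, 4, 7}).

{42, 58, 69}

22 → miss, frames [22]
42 → miss, frames [22, 42]
69 → miss, frames [22, 42, 69]
58 → miss, evict 22, frames [42, 69, 58]
42 → hit
69 → hit
42 → hit
69 → hit
58 → hit
69 → hit
58 → hit
69 → hit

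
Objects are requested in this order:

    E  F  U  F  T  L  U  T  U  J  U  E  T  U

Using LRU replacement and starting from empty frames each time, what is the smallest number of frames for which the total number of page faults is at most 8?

f=1: 14 faults
f=2: 11 faults
f=3: 9 faults
f=4: 7 faults
f=5: 7 faults
f=6: 6 faults
Smallest f with faults ≤ 8 is 4.

4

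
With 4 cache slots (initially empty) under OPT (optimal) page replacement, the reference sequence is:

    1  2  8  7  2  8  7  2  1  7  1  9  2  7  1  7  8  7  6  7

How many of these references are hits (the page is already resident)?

13

1 → fault, frames [1]
2 → fault, frames [1, 2]
8 → fault, frames [1, 2, 8]
7 → fault, frames [1, 2, 8, 7]
2 → hit
8 → hit
7 → hit
2 → hit
1 → hit
7 → hit
1 → hit
9 → fault, evict 8, frames [1, 2, 7, 9]
2 → hit
7 → hit
1 → hit
7 → hit
8 → fault, evict 9, frames [1, 2, 7, 8]
7 → hit
6 → fault, evict 8, frames [1, 2, 7, 6]
7 → hit
Hits: 13.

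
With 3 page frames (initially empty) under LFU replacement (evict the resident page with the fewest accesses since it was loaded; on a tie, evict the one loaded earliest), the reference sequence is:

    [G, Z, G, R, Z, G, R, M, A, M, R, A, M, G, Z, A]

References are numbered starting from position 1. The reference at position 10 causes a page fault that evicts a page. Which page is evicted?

pos 1: G: miss, frames (G)
pos 2: Z: miss, frames (G Z)
pos 3: G: hit
pos 4: R: miss, frames (G Z R)
pos 5: Z: hit
pos 6: G: hit
pos 7: R: hit
pos 8: M: miss, evict Z, frames (G R M)
pos 9: A: miss, evict M, frames (G R A)
pos 10: M: miss, evict A, frames (G R M)
At position 10, page A is evicted.

A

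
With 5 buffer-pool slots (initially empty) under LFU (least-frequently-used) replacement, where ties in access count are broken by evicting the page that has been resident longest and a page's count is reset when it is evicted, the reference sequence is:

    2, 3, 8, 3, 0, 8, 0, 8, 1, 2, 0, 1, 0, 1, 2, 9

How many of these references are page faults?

2 -> miss, frames {2}
3 -> miss, frames {2,3}
8 -> miss, frames {2,3,8}
3 -> hit
0 -> miss, frames {2,3,8,0}
8 -> hit
0 -> hit
8 -> hit
1 -> miss, frames {2,3,8,0,1}
2 -> hit
0 -> hit
1 -> hit
0 -> hit
1 -> hit
2 -> hit
9 -> miss, evict 3, frames {2,8,0,1,9}
Page faults: 6.

6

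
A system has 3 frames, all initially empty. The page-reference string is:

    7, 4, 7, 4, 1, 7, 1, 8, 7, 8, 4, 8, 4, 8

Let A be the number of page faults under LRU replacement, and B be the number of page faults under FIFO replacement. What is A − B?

-1

Under LRU: F F . . F . . F . . F . . . → 5 faults.
Under FIFO: F F . . F . . F F . F . . . → 6 faults.
A − B = 5 − 6 = -1.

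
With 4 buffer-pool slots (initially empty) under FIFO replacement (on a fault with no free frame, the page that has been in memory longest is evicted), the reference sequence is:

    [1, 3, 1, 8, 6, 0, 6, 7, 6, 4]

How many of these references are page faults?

1: fault, frames (1)
3: fault, frames (1 3)
1: hit
8: fault, frames (1 3 8)
6: fault, frames (1 3 8 6)
0: fault, evict 1, frames (3 8 6 0)
6: hit
7: fault, evict 3, frames (8 6 0 7)
6: hit
4: fault, evict 8, frames (6 0 7 4)
Page faults: 7.

7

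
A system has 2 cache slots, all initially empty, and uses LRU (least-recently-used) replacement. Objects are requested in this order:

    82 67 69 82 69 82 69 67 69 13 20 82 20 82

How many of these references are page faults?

82 → miss, frames [82]
67 → miss, frames [82, 67]
69 → miss, evict 82, frames [67, 69]
82 → miss, evict 67, frames [69, 82]
69 → hit
82 → hit
69 → hit
67 → miss, evict 82, frames [69, 67]
69 → hit
13 → miss, evict 67, frames [69, 13]
20 → miss, evict 69, frames [13, 20]
82 → miss, evict 13, frames [20, 82]
20 → hit
82 → hit
Page faults: 8.

8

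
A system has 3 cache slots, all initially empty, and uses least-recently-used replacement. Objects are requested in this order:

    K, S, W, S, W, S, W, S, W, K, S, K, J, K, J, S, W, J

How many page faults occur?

5

K: miss, frames (K)
S: miss, frames (K S)
W: miss, frames (K S W)
S: hit
W: hit
S: hit
W: hit
S: hit
W: hit
K: hit
S: hit
K: hit
J: miss, evict W, frames (S K J)
K: hit
J: hit
S: hit
W: miss, evict K, frames (J S W)
J: hit
Page faults: 5.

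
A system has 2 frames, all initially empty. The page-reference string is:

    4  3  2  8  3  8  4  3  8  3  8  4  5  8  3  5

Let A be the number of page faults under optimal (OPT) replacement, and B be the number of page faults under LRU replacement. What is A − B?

-4

Under OPT: F F F F . . F . F . . F F . F . → 9 faults.
Under LRU: F F F F F . F F F . . F F F F F → 13 faults.
A − B = 9 − 13 = -4.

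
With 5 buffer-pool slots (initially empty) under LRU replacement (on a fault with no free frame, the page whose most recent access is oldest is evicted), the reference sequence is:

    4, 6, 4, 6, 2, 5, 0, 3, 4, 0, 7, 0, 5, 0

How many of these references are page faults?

4 → fault, frames (4)
6 → fault, frames (4 6)
4 → hit
6 → hit
2 → fault, frames (4 6 2)
5 → fault, frames (4 6 2 5)
0 → fault, frames (4 6 2 5 0)
3 → fault, evict 4, frames (6 2 5 0 3)
4 → fault, evict 6, frames (2 5 0 3 4)
0 → hit
7 → fault, evict 2, frames (5 3 4 0 7)
0 → hit
5 → hit
0 → hit
Page faults: 8.

8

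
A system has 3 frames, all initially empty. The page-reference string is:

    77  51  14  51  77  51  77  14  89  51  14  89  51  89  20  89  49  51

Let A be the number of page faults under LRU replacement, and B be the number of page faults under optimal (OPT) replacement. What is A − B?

2

Under LRU: F F F . . . . . F F . . . . F . F F → 8 faults.
Under OPT: F F F . . . . . F . . . . . F . F . → 6 faults.
A − B = 8 − 6 = 2.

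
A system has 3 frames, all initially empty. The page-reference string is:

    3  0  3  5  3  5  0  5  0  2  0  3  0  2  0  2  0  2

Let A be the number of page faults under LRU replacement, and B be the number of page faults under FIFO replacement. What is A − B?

Under LRU: F F . F . . . . . F . F . . . . . . → 5 faults.
Under FIFO: F F . F . . . . . F . F F . . . . . → 6 faults.
A − B = 5 − 6 = -1.

-1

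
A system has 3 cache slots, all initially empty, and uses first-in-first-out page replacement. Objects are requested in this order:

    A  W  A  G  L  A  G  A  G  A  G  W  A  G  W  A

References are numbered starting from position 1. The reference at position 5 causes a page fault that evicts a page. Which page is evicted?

pos 1: A -> fault, frames (A)
pos 2: W -> fault, frames (A W)
pos 3: A -> hit
pos 4: G -> fault, frames (A W G)
pos 5: L -> fault, evict A, frames (W G L)
At position 5, page A is evicted.

A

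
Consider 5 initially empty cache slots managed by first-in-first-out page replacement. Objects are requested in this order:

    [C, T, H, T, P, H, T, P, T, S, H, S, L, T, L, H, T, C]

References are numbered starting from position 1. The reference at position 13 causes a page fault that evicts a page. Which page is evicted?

pos 1: C -> fault, frames (C)
pos 2: T -> fault, frames (C T)
pos 3: H -> fault, frames (C T H)
pos 4: T -> hit
pos 5: P -> fault, frames (C T H P)
pos 6: H -> hit
pos 7: T -> hit
pos 8: P -> hit
pos 9: T -> hit
pos 10: S -> fault, frames (C T H P S)
pos 11: H -> hit
pos 12: S -> hit
pos 13: L -> fault, evict C, frames (T H P S L)
At position 13, page C is evicted.

C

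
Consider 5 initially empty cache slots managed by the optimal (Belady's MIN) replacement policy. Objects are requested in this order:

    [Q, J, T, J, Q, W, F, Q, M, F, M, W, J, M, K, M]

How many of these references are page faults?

Q → fault, frames (Q)
J → fault, frames (Q J)
T → fault, frames (Q J T)
J → hit
Q → hit
W → fault, frames (Q J T W)
F → fault, frames (Q J T W F)
Q → hit
M → fault, evict T, frames (Q J W F M)
F → hit
M → hit
W → hit
J → hit
M → hit
K → fault, evict F, frames (Q J W M K)
M → hit
Page faults: 7.

7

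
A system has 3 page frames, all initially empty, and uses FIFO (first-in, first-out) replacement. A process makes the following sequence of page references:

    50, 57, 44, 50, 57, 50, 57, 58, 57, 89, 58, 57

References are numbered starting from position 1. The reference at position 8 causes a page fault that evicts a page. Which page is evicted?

50

pos 1: 50 → fault, frames (50)
pos 2: 57 → fault, frames (50 57)
pos 3: 44 → fault, frames (50 57 44)
pos 4: 50 → hit
pos 5: 57 → hit
pos 6: 50 → hit
pos 7: 57 → hit
pos 8: 58 → fault, evict 50, frames (57 44 58)
At position 8, page 50 is evicted.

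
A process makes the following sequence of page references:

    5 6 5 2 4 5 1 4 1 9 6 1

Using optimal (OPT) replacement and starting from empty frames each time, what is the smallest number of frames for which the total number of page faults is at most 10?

f=1: 12 faults
f=2: 7 faults
f=3: 6 faults
f=4: 6 faults
f=5: 6 faults
f=6: 6 faults
Smallest f with faults ≤ 10 is 2.

2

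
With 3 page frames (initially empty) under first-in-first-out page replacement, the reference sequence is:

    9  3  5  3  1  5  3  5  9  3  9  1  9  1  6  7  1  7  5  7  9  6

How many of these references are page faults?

12

9 -> fault, frames [9]
3 -> fault, frames [9, 3]
5 -> fault, frames [9, 3, 5]
3 -> hit
1 -> fault, evict 9, frames [3, 5, 1]
5 -> hit
3 -> hit
5 -> hit
9 -> fault, evict 3, frames [5, 1, 9]
3 -> fault, evict 5, frames [1, 9, 3]
9 -> hit
1 -> hit
9 -> hit
1 -> hit
6 -> fault, evict 1, frames [9, 3, 6]
7 -> fault, evict 9, frames [3, 6, 7]
1 -> fault, evict 3, frames [6, 7, 1]
7 -> hit
5 -> fault, evict 6, frames [7, 1, 5]
7 -> hit
9 -> fault, evict 7, frames [1, 5, 9]
6 -> fault, evict 1, frames [5, 9, 6]
Page faults: 12.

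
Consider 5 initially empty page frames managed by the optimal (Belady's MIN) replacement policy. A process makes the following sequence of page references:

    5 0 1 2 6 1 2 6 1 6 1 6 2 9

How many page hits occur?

8

5 -> fault, frames [5]
0 -> fault, frames [5, 0]
1 -> fault, frames [5, 0, 1]
2 -> fault, frames [5, 0, 1, 2]
6 -> fault, frames [5, 0, 1, 2, 6]
1 -> hit
2 -> hit
6 -> hit
1 -> hit
6 -> hit
1 -> hit
6 -> hit
2 -> hit
9 -> fault, evict 6, frames [5, 0, 1, 2, 9]
Hits: 8.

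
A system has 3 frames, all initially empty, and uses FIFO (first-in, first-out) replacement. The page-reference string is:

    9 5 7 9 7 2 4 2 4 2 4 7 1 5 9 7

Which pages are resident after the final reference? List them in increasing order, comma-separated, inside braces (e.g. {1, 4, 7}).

9: miss, frames [9]
5: miss, frames [9, 5]
7: miss, frames [9, 5, 7]
9: hit
7: hit
2: miss, evict 9, frames [5, 7, 2]
4: miss, evict 5, frames [7, 2, 4]
2: hit
4: hit
2: hit
4: hit
7: hit
1: miss, evict 7, frames [2, 4, 1]
5: miss, evict 2, frames [4, 1, 5]
9: miss, evict 4, frames [1, 5, 9]
7: miss, evict 1, frames [5, 9, 7]

{5, 7, 9}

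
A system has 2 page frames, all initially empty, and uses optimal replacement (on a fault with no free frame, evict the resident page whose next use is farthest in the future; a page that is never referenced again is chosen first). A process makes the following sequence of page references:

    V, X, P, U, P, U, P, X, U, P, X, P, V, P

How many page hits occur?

V → miss, frames (V)
X → miss, frames (V X)
P → miss, evict V, frames (X P)
U → miss, evict X, frames (P U)
P → hit
U → hit
P → hit
X → miss, evict P, frames (U X)
U → hit
P → miss, evict U, frames (X P)
X → hit
P → hit
V → miss, evict X, frames (P V)
P → hit
Hits: 7.

7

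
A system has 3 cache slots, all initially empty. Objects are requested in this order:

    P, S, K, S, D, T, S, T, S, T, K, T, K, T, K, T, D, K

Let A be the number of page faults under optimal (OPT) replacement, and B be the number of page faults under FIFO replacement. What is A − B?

-2

Under OPT: F F F . F F . . . . . . . . . . F . → 6 faults.
Under FIFO: F F F . F F F . . . F . . . . . F . → 8 faults.
A − B = 6 − 8 = -2.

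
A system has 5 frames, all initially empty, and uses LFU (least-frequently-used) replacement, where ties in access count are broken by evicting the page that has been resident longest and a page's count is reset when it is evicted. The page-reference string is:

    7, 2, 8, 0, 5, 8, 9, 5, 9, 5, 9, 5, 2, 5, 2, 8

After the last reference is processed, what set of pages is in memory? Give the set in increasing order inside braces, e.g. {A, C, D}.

7 -> miss, frames (7)
2 -> miss, frames (7 2)
8 -> miss, frames (7 2 8)
0 -> miss, frames (7 2 8 0)
5 -> miss, frames (7 2 8 0 5)
8 -> hit
9 -> miss, evict 7, frames (2 8 0 5 9)
5 -> hit
9 -> hit
5 -> hit
9 -> hit
5 -> hit
2 -> hit
5 -> hit
2 -> hit
8 -> hit

{0, 2, 5, 8, 9}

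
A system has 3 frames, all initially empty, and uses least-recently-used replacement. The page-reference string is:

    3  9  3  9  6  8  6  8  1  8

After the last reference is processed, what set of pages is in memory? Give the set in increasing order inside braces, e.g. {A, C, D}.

3 → fault, frames {3}
9 → fault, frames {3,9}
3 → hit
9 → hit
6 → fault, frames {3,9,6}
8 → fault, evict 3, frames {9,6,8}
6 → hit
8 → hit
1 → fault, evict 9, frames {6,8,1}
8 → hit

{1, 6, 8}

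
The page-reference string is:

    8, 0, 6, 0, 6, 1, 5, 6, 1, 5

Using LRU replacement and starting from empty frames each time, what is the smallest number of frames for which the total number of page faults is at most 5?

f=1: 10 faults
f=2: 8 faults
f=3: 5 faults
f=4: 5 faults
f=5: 5 faults
Smallest f with faults ≤ 5 is 3.

3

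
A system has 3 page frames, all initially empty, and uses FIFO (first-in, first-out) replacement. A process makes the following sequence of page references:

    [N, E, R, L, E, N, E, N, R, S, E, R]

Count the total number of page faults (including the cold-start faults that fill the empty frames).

N → fault, frames [N]
E → fault, frames [N, E]
R → fault, frames [N, E, R]
L → fault, evict N, frames [E, R, L]
E → hit
N → fault, evict E, frames [R, L, N]
E → fault, evict R, frames [L, N, E]
N → hit
R → fault, evict L, frames [N, E, R]
S → fault, evict N, frames [E, R, S]
E → hit
R → hit
Page faults: 8.

8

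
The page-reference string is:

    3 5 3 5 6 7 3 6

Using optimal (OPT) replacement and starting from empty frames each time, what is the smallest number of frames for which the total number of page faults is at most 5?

2

f=1: 8 faults
f=2: 5 faults
f=3: 4 faults
f=4: 4 faults
Smallest f with faults ≤ 5 is 2.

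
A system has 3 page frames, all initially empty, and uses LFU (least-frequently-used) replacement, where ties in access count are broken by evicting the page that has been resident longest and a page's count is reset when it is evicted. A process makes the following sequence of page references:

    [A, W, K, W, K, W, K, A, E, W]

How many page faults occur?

4

A -> miss, frames (A)
W -> miss, frames (A W)
K -> miss, frames (A W K)
W -> hit
K -> hit
W -> hit
K -> hit
A -> hit
E -> miss, evict A, frames (W K E)
W -> hit
Page faults: 4.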